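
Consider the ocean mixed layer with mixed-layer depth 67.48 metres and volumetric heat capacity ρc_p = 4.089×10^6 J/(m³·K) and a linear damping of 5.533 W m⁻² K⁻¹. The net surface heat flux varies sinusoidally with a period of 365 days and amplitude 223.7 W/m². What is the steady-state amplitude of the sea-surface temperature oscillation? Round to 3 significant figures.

Areal heat capacity C = ρc_p × D = 4.089×10^6 × 67.48 = 2.76×10^8 J/(m²·K).
Angular frequency ω = 2π / T = 2π / 3.15×10^7 s = 1.99×10^-7 s⁻¹.
√((Cω)² + λ²) = √((55.0)² + 5.533²) = 55.3 W/(m²·K).
Amplitude A = F₀ / √((Cω)²+λ²) = 223.7 / 55.3 = 4.05 K.

4.05 K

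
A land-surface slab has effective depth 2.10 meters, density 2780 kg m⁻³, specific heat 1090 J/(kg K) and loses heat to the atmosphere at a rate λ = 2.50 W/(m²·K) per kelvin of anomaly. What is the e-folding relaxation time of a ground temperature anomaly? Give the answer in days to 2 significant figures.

29 days

Areal heat capacity C = ρ c_p D = 2780 × 1090 × 2.10 = 6.36×10^6 J m⁻² K⁻¹.
Relaxation time τ = C / λ = 6.36×10^6 / 2.50 = 2.55×10^6 s.
In days: 2.55×10^6 s / (86400 s/day) = 29.5 days.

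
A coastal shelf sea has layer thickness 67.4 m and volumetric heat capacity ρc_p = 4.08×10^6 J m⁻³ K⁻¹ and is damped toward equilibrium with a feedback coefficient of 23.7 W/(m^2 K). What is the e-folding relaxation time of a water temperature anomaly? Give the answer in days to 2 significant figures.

130 days

Areal heat capacity C = ρc_p × D = 4.08×10^6 × 67.4 = 2.75×10^8 J/(m²·K).
Relaxation time τ = C / λ = 2.75×10^8 / 23.7 = 1.16×10^7 s.
In days: 1.16×10^7 s / (86400 s/day) = 134 days.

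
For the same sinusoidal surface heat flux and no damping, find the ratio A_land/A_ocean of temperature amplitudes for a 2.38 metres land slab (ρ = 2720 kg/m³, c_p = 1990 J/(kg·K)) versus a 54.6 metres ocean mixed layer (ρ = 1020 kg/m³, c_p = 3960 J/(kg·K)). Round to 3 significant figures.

17.1

C_ocean = 1020 × 3960 × 54.6 = 2.21×10^8 J/(m²·K).
C_land = 2720 × 1990 × 2.38 = 1.29×10^7 J/(m²·K).
Undamped amplitude ∝ 1/C, so A_land/A_ocean = C_ocean/C_land = 17.1.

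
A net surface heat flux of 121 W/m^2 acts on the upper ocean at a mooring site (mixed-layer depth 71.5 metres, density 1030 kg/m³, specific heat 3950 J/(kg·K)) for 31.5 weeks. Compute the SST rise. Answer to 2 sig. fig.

Areal heat capacity C = ρ c_p D = 1030 × 3950 × 71.5 = 2.91×10^8 J/(m²·K).
Net heat input Q = F Δt = 121 × (31.5 weeks × 6.048×10^5 s/week) = 2.31×10^9 J/m².
ΔT = Q / C = 2.31×10^9 / 2.91×10^8 = 7.92 K.

7.9 K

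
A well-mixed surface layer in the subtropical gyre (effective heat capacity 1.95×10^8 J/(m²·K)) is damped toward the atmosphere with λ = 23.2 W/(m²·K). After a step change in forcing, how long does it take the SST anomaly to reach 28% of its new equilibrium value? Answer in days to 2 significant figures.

Areal heat capacity C = 1.95×10^8 J/(m²·K) (given).
τ = C / λ = 1.95×10^8 / 23.2 = 8.41×10^6 s.
Fraction reached: 1 − e^(−t/τ) = 0.28 ⇒ t = −τ ln(1 − 0.28) = τ × 0.329.
t = 2.76×10^6 s = 32.0 days.

32 days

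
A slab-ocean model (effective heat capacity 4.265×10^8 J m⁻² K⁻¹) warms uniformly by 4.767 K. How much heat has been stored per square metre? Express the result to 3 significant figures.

2.03×10^9

Areal heat capacity C = 4.265×10^8 J m⁻² K⁻¹ (given).
ΔQ = C ΔT = 4.26×10^8 × 4.767 = 2.03×10^9 J/m².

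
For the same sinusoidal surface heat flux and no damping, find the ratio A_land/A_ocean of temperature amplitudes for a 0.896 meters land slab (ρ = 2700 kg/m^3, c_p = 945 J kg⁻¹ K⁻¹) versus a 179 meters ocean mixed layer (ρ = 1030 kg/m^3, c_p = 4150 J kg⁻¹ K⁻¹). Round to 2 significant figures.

C_ocean = 1030 × 4150 × 179 = 7.65×10^8 J/(m²·K).
C_land = 2700 × 945 × 0.896 = 2.29×10^6 J/(m²·K).
Undamped amplitude ∝ 1/C, so A_land/A_ocean = C_ocean/C_land = 335.

330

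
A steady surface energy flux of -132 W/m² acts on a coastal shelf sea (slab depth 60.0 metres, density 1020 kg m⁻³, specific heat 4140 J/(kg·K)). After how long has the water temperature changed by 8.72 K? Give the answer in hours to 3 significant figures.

Areal heat capacity C = ρ c_p D = 1020 × 4140 × 60.0 = 2.53×10^8 J/(m²·K).
Time required: Δt = C ΔT / F = 2.53×10^8 × -8.72 / -132 = 1.67×10^7 s.
In hours: 1.67×10^7 s / (3600 s/hour) = 4650 hours.

4650 hours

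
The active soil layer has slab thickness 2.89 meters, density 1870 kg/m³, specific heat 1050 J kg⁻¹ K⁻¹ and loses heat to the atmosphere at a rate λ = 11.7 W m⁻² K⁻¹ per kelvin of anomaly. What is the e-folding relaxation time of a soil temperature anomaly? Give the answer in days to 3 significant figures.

Areal heat capacity C = ρ c_p D = 1870 × 1050 × 2.89 = 5.67×10^6 J/(m^2 K).
Relaxation time τ = C / λ = 5.67×10^6 / 11.7 = 4.85×10^5 s.
In days: 4.85×10^5 s / (86400 s/day) = 5.61 days.

5.61 days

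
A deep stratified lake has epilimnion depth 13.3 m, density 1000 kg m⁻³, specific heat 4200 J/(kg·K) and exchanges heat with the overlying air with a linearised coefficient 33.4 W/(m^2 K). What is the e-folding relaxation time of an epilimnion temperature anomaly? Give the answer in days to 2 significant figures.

Areal heat capacity C = ρ c_p D = 1000 × 4200 × 13.3 = 5.59×10^7 J m⁻² K⁻¹.
Relaxation time τ = C / λ = 5.59×10^7 / 33.4 = 1.67×10^6 s.
In days: 1.67×10^6 s / (86400 s/day) = 19.4 days.

19 days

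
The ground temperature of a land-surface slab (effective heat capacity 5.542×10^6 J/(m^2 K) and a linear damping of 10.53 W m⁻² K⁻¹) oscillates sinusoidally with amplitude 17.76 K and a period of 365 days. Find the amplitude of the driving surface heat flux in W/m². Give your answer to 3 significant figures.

188

Areal heat capacity C = 5.542×10^6 J/(m^2 K) (given).
ω = 2π / 3.15×10^7 s = 1.99×10^-7 s⁻¹.
√((Cω)² + λ²) = √((1.10)² + 10.53²) = 10.6 W/(m²·K).
F₀ = A × √((Cω)²+λ²) = 17.76 × 10.6 = 188 W/m².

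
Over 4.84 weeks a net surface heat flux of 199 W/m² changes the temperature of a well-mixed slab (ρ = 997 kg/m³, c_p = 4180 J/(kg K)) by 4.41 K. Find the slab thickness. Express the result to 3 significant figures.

31.7 m

Heat input Q = F Δt = 199 × 2.93×10^6 s = 5.83×10^8 J/m².
Required areal heat capacity C = Q / ΔT = 1.32×10^8 J/(m²·K).
Depth D = C / (ρ c_p) = 1.32×10^8 / (997 × 4180) = 31.7 m.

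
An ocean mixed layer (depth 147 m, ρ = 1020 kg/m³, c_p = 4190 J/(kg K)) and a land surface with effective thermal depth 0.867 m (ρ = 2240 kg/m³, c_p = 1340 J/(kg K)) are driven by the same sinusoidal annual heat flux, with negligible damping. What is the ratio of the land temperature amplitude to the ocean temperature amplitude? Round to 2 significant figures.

C_ocean = 1020 × 4190 × 147 = 6.28×10^8 J/(m²·K).
C_land = 2240 × 1340 × 0.867 = 2.60×10^6 J/(m²·K).
Undamped amplitude ∝ 1/C, so A_land/A_ocean = C_ocean/C_land = 241.

240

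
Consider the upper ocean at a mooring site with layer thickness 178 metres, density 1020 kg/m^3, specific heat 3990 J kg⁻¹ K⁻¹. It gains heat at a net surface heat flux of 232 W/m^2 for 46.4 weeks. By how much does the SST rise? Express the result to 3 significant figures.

8.99 K

Areal heat capacity C = ρ c_p D = 1020 × 3990 × 178 = 7.24×10^8 J/(m^2 K).
Net heat input Q = F Δt = 232 × (46.4 weeks × 6.048×10^5 s/week) = 6.51×10^9 J/m².
ΔT = Q / C = 6.51×10^9 / 7.24×10^8 = 8.99 K.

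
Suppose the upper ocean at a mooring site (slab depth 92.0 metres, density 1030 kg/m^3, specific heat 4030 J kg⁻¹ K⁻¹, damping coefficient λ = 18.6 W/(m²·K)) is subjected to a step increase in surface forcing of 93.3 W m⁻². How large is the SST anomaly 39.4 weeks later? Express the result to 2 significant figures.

Areal heat capacity C = ρ c_p D = 1030 × 4030 × 92.0 = 3.82×10^8 J/(m^2 K).
τ = C / λ = 3.82×10^8 / 18.6 = 2.05×10^7 s.
Equilibrium anomaly ΔT_eq = F / λ = 93.3 / 18.6 = 5.02 K.
t = 39.4 weeks = 2.38×10^7 s, so t/τ = 1.16.
ΔT(t) = ΔT_eq (1 − e^(−t/τ)) = 5.02 × (1 − e^−1.16) = 3.44 K.

3.4 K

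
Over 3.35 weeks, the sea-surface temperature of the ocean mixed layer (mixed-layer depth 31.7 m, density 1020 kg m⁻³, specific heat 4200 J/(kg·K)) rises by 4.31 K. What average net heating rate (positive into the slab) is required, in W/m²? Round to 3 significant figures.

289

Areal heat capacity C = ρ c_p D = 1020 × 4200 × 31.7 = 1.36×10^8 J/(m^2 K).
Required heat per unit area: Q = C ΔT = 1.36×10^8 × 4.31 = 5.85×10^8 J/m².
Flux F = Q / Δt = 5.85×10^8 / 2.03×10^6 s = 289 W/m².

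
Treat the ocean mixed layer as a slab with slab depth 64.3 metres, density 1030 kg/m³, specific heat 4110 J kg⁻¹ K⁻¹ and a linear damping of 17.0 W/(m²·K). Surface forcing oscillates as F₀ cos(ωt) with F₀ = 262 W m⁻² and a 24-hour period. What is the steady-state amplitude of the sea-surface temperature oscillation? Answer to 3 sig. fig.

Areal heat capacity C = ρ c_p D = 1030 × 4110 × 64.3 = 2.72×10^8 J/(m^2 K).
Angular frequency ω = 2π / T = 2π / 86400 s = 7.27×10^-5 s⁻¹.
√((Cω)² + λ²) = √((19800)² + 17.0²) = 19800 W/(m²·K).
Amplitude A = F₀ / √((Cω)²+λ²) = 262 / 19800 = 0.0132 K.

0.0132 K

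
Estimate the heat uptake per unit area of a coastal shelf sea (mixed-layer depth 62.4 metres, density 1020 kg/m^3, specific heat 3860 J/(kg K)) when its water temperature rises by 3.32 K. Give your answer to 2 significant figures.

8.2×10^8

Areal heat capacity C = ρ c_p D = 1020 × 3860 × 62.4 = 2.46×10^8 J/(m²·K).
ΔQ = C ΔT = 2.46×10^8 × 3.32 = 8.16×10^8 J/m².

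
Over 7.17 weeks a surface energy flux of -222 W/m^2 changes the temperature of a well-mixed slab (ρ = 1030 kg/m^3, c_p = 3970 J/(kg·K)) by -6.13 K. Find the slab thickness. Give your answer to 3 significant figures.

38.4 m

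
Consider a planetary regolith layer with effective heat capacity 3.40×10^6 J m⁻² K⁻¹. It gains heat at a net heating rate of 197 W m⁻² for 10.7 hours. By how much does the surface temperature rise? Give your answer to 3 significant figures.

Areal heat capacity C = 3.40×10^6 J m⁻² K⁻¹ (given).
Net heat input Q = F Δt = 197 × (10.7 hours × 3600 s/hour) = 7.59×10^6 J/m².
ΔT = Q / C = 7.59×10^6 / 3.40×10^6 = 2.23 K.

2.23 K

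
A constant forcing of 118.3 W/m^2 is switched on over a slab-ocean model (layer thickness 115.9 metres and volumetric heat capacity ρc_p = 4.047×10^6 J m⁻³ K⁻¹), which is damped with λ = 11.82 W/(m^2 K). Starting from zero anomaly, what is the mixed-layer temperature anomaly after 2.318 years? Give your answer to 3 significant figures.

8.42 K

Areal heat capacity C = ρc_p × D = 4.047×10^6 × 115.9 = 4.69×10^8 J/(m²·K).
τ = C / λ = 4.69×10^8 / 11.82 = 3.97×10^7 s.
Equilibrium anomaly ΔT_eq = F / λ = 118.3 / 11.82 = 10.0 K.
t = 2.318 years = 7.32×10^7 s, so t/τ = 1.84.
ΔT(t) = ΔT_eq (1 − e^(−t/τ)) = 10.0 × (1 − e^−1.84) = 8.42 K.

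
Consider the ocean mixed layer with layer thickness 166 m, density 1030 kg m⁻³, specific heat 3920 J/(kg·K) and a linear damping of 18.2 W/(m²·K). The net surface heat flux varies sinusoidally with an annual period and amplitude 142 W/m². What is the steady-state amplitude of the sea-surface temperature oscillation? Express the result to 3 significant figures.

1.05 K

Areal heat capacity C = ρ c_p D = 1030 × 3920 × 166 = 6.70×10^8 J m⁻² K⁻¹.
Angular frequency ω = 2π / T = 2π / 3.15×10^7 s = 1.99×10^-7 s⁻¹.
√((Cω)² + λ²) = √((134)² + 18.2²) = 135 W/(m²·K).
Amplitude A = F₀ / √((Cω)²+λ²) = 142 / 135 = 1.05 K.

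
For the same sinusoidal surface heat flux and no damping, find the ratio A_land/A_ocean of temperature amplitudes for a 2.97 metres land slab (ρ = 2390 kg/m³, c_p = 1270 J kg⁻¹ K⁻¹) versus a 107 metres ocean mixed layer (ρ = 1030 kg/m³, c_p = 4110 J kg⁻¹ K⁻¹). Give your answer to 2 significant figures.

C_ocean = 1030 × 4110 × 107 = 4.53×10^8 J/(m²·K).
C_land = 2390 × 1270 × 2.97 = 9.01×10^6 J/(m²·K).
Undamped amplitude ∝ 1/C, so A_land/A_ocean = C_ocean/C_land = 50.2.

50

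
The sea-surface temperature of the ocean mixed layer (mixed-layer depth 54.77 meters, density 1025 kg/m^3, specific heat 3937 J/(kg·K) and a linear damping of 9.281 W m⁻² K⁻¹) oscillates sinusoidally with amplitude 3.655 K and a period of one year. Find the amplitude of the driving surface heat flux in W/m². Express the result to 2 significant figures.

160

Areal heat capacity C = ρ c_p D = 1025 × 3937 × 54.77 = 2.21×10^8 J/(m^2 K).
ω = 2π / 3.15×10^7 s = 1.99×10^-7 s⁻¹.
√((Cω)² + λ²) = √((44.0)² + 9.281²) = 45.0 W/(m²·K).
F₀ = A × √((Cω)²+λ²) = 3.655 × 45.0 = 164 W/m².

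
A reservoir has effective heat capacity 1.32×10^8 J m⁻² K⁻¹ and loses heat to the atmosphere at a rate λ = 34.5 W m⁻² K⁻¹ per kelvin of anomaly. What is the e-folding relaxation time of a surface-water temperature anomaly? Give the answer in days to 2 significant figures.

Areal heat capacity C = 1.32×10^8 J m⁻² K⁻¹ (given).
Relaxation time τ = C / λ = 1.32×10^8 / 34.5 = 3.83×10^6 s.
In days: 3.83×10^6 s / (86400 s/day) = 44.3 days.

44 days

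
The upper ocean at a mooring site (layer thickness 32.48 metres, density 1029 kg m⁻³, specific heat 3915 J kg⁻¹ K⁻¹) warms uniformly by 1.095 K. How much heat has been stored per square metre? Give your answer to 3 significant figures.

Areal heat capacity C = ρ c_p D = 1029 × 3915 × 32.48 = 1.31×10^8 J/(m^2 K).
ΔQ = C ΔT = 1.31×10^8 × 1.095 = 1.43×10^8 J/m².

1.43×10^8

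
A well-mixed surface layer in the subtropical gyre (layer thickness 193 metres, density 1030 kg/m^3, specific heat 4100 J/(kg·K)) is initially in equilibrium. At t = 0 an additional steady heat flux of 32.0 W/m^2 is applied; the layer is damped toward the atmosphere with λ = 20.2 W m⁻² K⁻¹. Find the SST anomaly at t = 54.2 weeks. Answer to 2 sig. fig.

Areal heat capacity C = ρ c_p D = 1030 × 4100 × 193 = 8.15×10^8 J/(m²·K).
τ = C / λ = 8.15×10^8 / 20.2 = 4.03×10^7 s.
Equilibrium anomaly ΔT_eq = F / λ = 32.0 / 20.2 = 1.58 K.
t = 54.2 weeks = 3.28×10^7 s, so t/τ = 0.812.
ΔT(t) = ΔT_eq (1 − e^(−t/τ)) = 1.58 × (1 − e^−0.812) = 0.881 K.

0.88 K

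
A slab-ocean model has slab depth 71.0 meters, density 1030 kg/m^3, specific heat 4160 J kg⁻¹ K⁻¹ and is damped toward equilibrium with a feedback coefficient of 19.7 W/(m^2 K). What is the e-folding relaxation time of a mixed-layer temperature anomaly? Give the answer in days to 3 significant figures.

Areal heat capacity C = ρ c_p D = 1030 × 4160 × 71.0 = 3.04×10^8 J m⁻² K⁻¹.
Relaxation time τ = C / λ = 3.04×10^8 / 19.7 = 1.54×10^7 s.
In days: 1.54×10^7 s / (86400 s/day) = 179 days.

179 days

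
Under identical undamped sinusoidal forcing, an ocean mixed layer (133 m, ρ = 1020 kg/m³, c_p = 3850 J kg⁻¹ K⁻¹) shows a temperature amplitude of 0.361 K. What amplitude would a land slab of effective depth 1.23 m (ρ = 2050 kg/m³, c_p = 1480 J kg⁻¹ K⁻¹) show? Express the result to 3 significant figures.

50.5 K

C_ocean = 5.22×10^8 J/(m²·K); C_land = 3.73×10^6 J/(m²·K).
A ∝ 1/C ⇒ A_land = A_ocean × C_ocean/C_land = 0.361 × 140 = 50.5 K.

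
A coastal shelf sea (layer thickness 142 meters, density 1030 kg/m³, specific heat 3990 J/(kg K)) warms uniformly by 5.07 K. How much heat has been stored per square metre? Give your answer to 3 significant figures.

Areal heat capacity C = ρ c_p D = 1030 × 3990 × 142 = 5.84×10^8 J m⁻² K⁻¹.
ΔQ = C ΔT = 5.84×10^8 × 5.07 = 2.96×10^9 J/m².

2.96×10^9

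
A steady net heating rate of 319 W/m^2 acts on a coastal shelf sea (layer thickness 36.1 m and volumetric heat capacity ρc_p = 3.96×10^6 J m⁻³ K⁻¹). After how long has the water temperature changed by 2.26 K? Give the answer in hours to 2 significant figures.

Areal heat capacity C = ρc_p × D = 3.96×10^6 × 36.1 = 1.43×10^8 J m⁻² K⁻¹.
Time required: Δt = C ΔT / F = 1.43×10^8 × 2.26 / 319 = 1.01×10^6 s.
In hours: 1.01×10^6 s / (3600 s/hour) = 281 hours.

280 hours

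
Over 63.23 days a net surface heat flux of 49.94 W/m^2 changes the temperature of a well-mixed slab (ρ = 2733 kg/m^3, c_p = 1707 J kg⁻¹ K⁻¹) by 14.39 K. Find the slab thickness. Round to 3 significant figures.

4.06 m

Heat input Q = F Δt = 49.94 × 5.46×10^6 s = 2.73×10^8 J/m².
Required areal heat capacity C = Q / ΔT = 1.90×10^7 J/(m²·K).
Depth D = C / (ρ c_p) = 1.90×10^7 / (2733 × 1707) = 4.06 m.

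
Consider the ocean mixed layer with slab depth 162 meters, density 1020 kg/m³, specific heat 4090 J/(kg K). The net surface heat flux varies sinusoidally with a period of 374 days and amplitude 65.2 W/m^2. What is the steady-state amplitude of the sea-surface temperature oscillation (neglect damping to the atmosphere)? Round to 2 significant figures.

0.50 K

Areal heat capacity C = ρ c_p D = 1020 × 4090 × 162 = 6.76×10^8 J/(m²·K).
Angular frequency ω = 2π / T = 2π / 3.23×10^7 s = 1.94×10^-7 s⁻¹.
Cω = 6.76×10^8 × 1.94×10^-7 = 131 W/(m²·K).
Amplitude A = F₀ / (Cω) = 65.2 / 131 = 0.496 K.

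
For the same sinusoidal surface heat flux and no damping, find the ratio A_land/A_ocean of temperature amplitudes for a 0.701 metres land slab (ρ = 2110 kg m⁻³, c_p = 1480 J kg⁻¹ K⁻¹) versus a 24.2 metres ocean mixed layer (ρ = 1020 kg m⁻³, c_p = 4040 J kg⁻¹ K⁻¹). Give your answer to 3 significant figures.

C_ocean = 1020 × 4040 × 24.2 = 9.97×10^7 J/(m²·K).
C_land = 2110 × 1480 × 0.701 = 2.19×10^6 J/(m²·K).
Undamped amplitude ∝ 1/C, so A_land/A_ocean = C_ocean/C_land = 45.6.

45.6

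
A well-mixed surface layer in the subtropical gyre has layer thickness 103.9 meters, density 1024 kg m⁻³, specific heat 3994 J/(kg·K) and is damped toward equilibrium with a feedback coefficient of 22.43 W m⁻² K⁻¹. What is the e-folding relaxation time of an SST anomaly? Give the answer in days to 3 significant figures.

219 days

Areal heat capacity C = ρ c_p D = 1024 × 3994 × 103.9 = 4.25×10^8 J/(m²·K).
Relaxation time τ = C / λ = 4.25×10^8 / 22.43 = 1.89×10^7 s.
In days: 1.89×10^7 s / (86400 s/day) = 219 days.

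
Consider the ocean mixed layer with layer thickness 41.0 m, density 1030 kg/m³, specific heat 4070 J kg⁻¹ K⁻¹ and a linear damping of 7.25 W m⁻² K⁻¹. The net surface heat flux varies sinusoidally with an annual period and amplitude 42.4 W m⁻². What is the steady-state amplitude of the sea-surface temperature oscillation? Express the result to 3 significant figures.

Areal heat capacity C = ρ c_p D = 1030 × 4070 × 41.0 = 1.72×10^8 J/(m²·K).
Angular frequency ω = 2π / T = 2π / 3.15×10^7 s = 1.99×10^-7 s⁻¹.
√((Cω)² + λ²) = √((34.2)² + 7.25²) = 35.0 W/(m²·K).
Amplitude A = F₀ / √((Cω)²+λ²) = 42.4 / 35.0 = 1.21 K.

1.21 K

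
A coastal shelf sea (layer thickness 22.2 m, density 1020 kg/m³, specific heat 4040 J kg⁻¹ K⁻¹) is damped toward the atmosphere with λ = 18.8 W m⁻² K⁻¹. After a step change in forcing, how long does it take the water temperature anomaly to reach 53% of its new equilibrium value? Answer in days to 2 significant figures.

Areal heat capacity C = ρ c_p D = 1020 × 4040 × 22.2 = 9.15×10^7 J m⁻² K⁻¹.
τ = C / λ = 9.15×10^7 / 18.8 = 4.87×10^6 s.
Fraction reached: 1 − e^(−t/τ) = 0.53 ⇒ t = −τ ln(1 − 0.53) = τ × 0.755.
t = 3.67×10^6 s = 42.5 days.

43 days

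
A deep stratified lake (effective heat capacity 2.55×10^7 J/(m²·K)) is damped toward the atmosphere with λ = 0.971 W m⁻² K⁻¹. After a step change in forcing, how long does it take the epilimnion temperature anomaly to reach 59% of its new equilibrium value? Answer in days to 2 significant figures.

270 days

Areal heat capacity C = 2.55×10^7 J/(m²·K) (given).
τ = C / λ = 2.55×10^7 / 0.971 = 2.63×10^7 s.
Fraction reached: 1 − e^(−t/τ) = 0.59 ⇒ t = −τ ln(1 − 0.59) = τ × 0.892.
t = 2.34×10^7 s = 271 days.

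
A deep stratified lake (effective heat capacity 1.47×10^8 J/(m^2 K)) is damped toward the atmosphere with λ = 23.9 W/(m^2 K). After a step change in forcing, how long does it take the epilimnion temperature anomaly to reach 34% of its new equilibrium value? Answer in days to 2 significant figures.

Areal heat capacity C = 1.47×10^8 J/(m^2 K) (given).
τ = C / λ = 1.47×10^8 / 23.9 = 6.15×10^6 s.
Fraction reached: 1 − e^(−t/τ) = 0.34 ⇒ t = −τ ln(1 − 0.34) = τ × 0.416.
t = 2.56×10^6 s = 29.6 days.

30 days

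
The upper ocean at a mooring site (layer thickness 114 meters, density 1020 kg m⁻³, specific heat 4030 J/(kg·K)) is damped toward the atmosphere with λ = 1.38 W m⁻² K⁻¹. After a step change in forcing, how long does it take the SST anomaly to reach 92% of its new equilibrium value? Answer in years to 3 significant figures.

Areal heat capacity C = ρ c_p D = 1020 × 4030 × 114 = 4.69×10^8 J/(m^2 K).
τ = C / λ = 4.69×10^8 / 1.38 = 3.40×10^8 s.
Fraction reached: 1 − e^(−t/τ) = 0.92 ⇒ t = −τ ln(1 − 0.92) = τ × 2.53.
t = 8.58×10^8 s = 27.2 years.

27.2 years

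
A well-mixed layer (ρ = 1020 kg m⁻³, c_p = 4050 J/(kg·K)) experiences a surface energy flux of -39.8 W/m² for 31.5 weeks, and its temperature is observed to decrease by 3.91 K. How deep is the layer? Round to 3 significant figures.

Heat input Q = F Δt = -39.8 × 1.91×10^7 s = -7.58×10^8 J/m².
Required areal heat capacity C = Q / ΔT = 1.94×10^8 J/(m²·K).
Depth D = C / (ρ c_p) = 1.94×10^8 / (1020 × 4050) = 46.9 m.

46.9 m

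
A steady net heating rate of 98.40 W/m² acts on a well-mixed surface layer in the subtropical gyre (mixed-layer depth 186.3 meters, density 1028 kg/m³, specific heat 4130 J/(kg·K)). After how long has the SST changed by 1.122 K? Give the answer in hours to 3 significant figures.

2510 hours

Areal heat capacity C = ρ c_p D = 1028 × 4130 × 186.3 = 7.91×10^8 J/(m²·K).
Time required: Δt = C ΔT / F = 7.91×10^8 × 1.122 / 98.40 = 9.02×10^6 s.
In hours: 9.02×10^6 s / (3600 s/hour) = 2510 hours.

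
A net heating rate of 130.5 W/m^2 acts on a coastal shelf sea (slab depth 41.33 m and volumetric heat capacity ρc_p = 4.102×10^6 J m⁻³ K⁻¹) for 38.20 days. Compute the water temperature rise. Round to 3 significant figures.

2.54 K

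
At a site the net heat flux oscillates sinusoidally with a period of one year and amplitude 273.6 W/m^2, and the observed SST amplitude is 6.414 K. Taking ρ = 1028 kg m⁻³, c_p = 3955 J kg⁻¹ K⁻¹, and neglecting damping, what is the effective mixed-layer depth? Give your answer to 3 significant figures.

52.7 m

ω = 2π / 3.15×10^7 s = 1.99×10^-7 s⁻¹.
Required C = F₀ / (A ω) = 273.6 / (6.414 × 1.99×10^-7) = 2.14×10^8 J/(m²·K).
D = C / (ρ c_p) = 2.14×10^8 / (1028 × 3955) = 52.7 m.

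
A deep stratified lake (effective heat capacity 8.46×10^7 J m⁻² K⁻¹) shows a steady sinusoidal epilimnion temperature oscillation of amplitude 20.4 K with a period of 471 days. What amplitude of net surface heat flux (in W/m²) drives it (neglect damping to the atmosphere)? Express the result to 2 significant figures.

270

Areal heat capacity C = 8.46×10^7 J m⁻² K⁻¹ (given).
ω = 2π / 4.07×10^7 s = 1.54×10^-7 s⁻¹.
Cω = 8.46×10^7 × 1.54×10^-7 = 13.1 W/(m²·K).
F₀ = A × Cω = 20.4 × 13.1 = 266 W/m².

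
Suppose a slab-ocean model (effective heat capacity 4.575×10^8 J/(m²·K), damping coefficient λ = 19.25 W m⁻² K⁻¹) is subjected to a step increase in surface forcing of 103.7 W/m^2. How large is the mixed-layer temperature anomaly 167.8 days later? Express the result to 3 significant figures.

Areal heat capacity C = 4.575×10^8 J/(m²·K) (given).
τ = C / λ = 4.57×10^8 / 19.25 = 2.38×10^7 s.
Equilibrium anomaly ΔT_eq = F / λ = 103.7 / 19.25 = 5.39 K.
t = 167.8 days = 1.45×10^7 s, so t/τ = 0.610.
ΔT(t) = ΔT_eq (1 − e^(−t/τ)) = 5.39 × (1 − e^−0.610) = 2.46 K.

2.46 K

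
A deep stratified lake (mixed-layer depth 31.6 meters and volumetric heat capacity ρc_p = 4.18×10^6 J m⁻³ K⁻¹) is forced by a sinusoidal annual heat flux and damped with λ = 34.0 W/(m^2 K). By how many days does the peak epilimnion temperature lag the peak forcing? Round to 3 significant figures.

38.3 days

Areal heat capacity C = ρc_p × D = 4.18×10^6 × 31.6 = 1.32×10^8 J m⁻² K⁻¹.
ω = 2π / 3.15×10^7 s = 1.99×10^-7 s⁻¹.
Phase lag φ = arctan(Cω/λ) = arctan(26.3/34.0) = 0.659 rad.
Time lag = φ / ω = 0.659 / 1.99×10^-7 = 3.31×10^6 s = 38.3 days.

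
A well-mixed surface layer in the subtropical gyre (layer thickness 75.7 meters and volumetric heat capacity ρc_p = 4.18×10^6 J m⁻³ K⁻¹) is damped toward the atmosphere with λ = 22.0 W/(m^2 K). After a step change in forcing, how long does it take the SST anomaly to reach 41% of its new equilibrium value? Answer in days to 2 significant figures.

88 days

Areal heat capacity C = ρc_p × D = 4.18×10^6 × 75.7 = 3.16×10^8 J m⁻² K⁻¹.
τ = C / λ = 3.16×10^8 / 22.0 = 1.44×10^7 s.
Fraction reached: 1 − e^(−t/τ) = 0.41 ⇒ t = −τ ln(1 − 0.41) = τ × 0.528.
t = 7.59×10^6 s = 87.8 days.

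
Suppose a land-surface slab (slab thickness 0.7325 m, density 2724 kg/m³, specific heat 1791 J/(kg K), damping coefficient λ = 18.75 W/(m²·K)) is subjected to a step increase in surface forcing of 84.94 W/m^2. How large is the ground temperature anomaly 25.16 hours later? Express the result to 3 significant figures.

1.71 K

Areal heat capacity C = ρ c_p D = 2724 × 1791 × 0.7325 = 3.57×10^6 J m⁻² K⁻¹.
τ = C / λ = 3.57×10^6 / 18.75 = 1.91×10^5 s.
Equilibrium anomaly ΔT_eq = F / λ = 84.94 / 18.75 = 4.53 K.
t = 25.16 hours = 90600 s, so t/τ = 0.475.
ΔT(t) = ΔT_eq (1 − e^(−t/τ)) = 4.53 × (1 − e^−0.475) = 1.71 K.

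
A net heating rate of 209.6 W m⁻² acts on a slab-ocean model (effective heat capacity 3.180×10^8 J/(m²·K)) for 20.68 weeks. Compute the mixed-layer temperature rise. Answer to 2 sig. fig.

Areal heat capacity C = 3.180×10^8 J/(m²·K) (given).
Net heat input Q = F Δt = 209.6 × (20.68 weeks × 6.048×10^5 s/week) = 2.62×10^9 J/m².
ΔT = Q / C = 2.62×10^9 / 3.18×10^8 = 8.24 K.

8.2 K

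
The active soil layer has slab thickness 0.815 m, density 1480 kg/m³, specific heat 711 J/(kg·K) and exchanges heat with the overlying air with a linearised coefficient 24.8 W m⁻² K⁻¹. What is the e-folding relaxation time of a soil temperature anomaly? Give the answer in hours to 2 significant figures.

Areal heat capacity C = ρ c_p D = 1480 × 711 × 0.815 = 8.58×10^5 J/(m²·K).
Relaxation time τ = C / λ = 8.58×10^5 / 24.8 = 34600 s.
In hours: 34600 s / (3600 s/hour) = 9.61 hours.

9.6 hours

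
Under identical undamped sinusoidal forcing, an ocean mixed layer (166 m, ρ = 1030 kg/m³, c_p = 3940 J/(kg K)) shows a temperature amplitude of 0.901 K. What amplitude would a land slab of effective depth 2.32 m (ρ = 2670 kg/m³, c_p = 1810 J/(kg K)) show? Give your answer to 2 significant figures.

54 K

C_ocean = 6.74×10^8 J/(m²·K); C_land = 1.12×10^7 J/(m²·K).
A ∝ 1/C ⇒ A_land = A_ocean × C_ocean/C_land = 0.901 × 60.1 = 54.1 K.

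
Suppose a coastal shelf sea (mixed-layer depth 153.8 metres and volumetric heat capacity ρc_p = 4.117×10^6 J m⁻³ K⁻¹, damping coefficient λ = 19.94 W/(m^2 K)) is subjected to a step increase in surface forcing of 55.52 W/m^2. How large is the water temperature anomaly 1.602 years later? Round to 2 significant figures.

2.2 K

Areal heat capacity C = ρc_p × D = 4.117×10^6 × 153.8 = 6.33×10^8 J/(m²·K).
τ = C / λ = 6.33×10^8 / 19.94 = 3.18×10^7 s.
Equilibrium anomaly ΔT_eq = F / λ = 55.52 / 19.94 = 2.78 K.
t = 1.602 years = 5.06×10^7 s, so t/τ = 1.59.
ΔT(t) = ΔT_eq (1 − e^(−t/τ)) = 2.78 × (1 − e^−1.59) = 2.22 K.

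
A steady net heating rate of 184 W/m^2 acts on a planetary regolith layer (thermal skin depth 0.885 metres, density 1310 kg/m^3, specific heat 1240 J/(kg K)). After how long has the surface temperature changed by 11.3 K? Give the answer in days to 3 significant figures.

Areal heat capacity C = ρ c_p D = 1310 × 1240 × 0.885 = 1.44×10^6 J/(m^2 K).
Time required: Δt = C ΔT / F = 1.44×10^6 × 11.3 / 184 = 88300 s.
In days: 88300 s / (86400 s/day) = 1.02 days.

1.02 days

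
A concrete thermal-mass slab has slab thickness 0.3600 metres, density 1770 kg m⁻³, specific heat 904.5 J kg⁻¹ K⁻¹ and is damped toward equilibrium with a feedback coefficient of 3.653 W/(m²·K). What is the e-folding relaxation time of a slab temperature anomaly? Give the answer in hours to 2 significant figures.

Areal heat capacity C = ρ c_p D = 1770 × 904.5 × 0.3600 = 5.76×10^5 J/(m^2 K).
Relaxation time τ = C / λ = 5.76×10^5 / 3.653 = 1.58×10^5 s.
In hours: 1.58×10^5 s / (3600 s/hour) = 43.8 hours.

44 hours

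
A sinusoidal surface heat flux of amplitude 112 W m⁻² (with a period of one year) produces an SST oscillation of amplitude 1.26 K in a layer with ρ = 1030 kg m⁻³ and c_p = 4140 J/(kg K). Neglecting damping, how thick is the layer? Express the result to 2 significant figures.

ω = 2π / 3.15×10^7 s = 1.99×10^-7 s⁻¹.
Required C = F₀ / (A ω) = 112 / (1.26 × 1.99×10^-7) = 4.46×10^8 J/(m²·K).
D = C / (ρ c_p) = 4.46×10^8 / (1030 × 4140) = 105 m.

100 m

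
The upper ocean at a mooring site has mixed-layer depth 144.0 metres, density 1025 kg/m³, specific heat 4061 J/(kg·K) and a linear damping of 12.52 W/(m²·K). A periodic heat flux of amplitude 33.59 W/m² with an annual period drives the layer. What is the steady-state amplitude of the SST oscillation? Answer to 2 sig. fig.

Areal heat capacity C = ρ c_p D = 1025 × 4061 × 144.0 = 5.99×10^8 J m⁻² K⁻¹.
Angular frequency ω = 2π / T = 2π / 3.15×10^7 s = 1.99×10^-7 s⁻¹.
√((Cω)² + λ²) = √((119)² + 12.52²) = 120 W/(m²·K).
Amplitude A = F₀ / √((Cω)²+λ²) = 33.59 / 120 = 0.280 K.

0.28 K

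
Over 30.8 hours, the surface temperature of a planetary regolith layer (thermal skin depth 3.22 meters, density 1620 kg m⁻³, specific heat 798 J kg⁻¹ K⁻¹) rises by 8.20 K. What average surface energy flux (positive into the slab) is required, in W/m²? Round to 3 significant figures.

308

Areal heat capacity C = ρ c_p D = 1620 × 798 × 3.22 = 4.16×10^6 J/(m^2 K).
Required heat per unit area: Q = C ΔT = 4.16×10^6 × 8.20 = 3.41×10^7 J/m².
Flux F = Q / Δt = 3.41×10^7 / 1.11×10^5 s = 308 W/m².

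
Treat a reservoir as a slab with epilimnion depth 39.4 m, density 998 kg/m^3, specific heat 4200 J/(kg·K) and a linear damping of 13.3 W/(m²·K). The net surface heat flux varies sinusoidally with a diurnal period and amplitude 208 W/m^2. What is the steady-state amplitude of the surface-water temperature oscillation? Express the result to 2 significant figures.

Areal heat capacity C = ρ c_p D = 998 × 4200 × 39.4 = 1.65×10^8 J m⁻² K⁻¹.
Angular frequency ω = 2π / T = 2π / 86400 s = 7.27×10^-5 s⁻¹.
√((Cω)² + λ²) = √((12000)² + 13.3²) = 12000 W/(m²·K).
Amplitude A = F₀ / √((Cω)²+λ²) = 208 / 12000 = 0.0173 K.

0.017 K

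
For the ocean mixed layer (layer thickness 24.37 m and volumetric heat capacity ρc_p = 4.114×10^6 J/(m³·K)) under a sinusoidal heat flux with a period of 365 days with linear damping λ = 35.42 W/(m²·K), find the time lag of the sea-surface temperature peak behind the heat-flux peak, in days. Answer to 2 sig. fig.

Areal heat capacity C = ρc_p × D = 4.114×10^6 × 24.37 = 1.00×10^8 J/(m²·K).
ω = 2π / 3.15×10^7 s = 1.99×10^-7 s⁻¹.
Phase lag φ = arctan(Cω/λ) = arctan(20.0/35.42) = 0.513 rad.
Time lag = φ / ω = 0.513 / 1.99×10^-7 = 2.58×10^6 s = 29.8 days.

30 days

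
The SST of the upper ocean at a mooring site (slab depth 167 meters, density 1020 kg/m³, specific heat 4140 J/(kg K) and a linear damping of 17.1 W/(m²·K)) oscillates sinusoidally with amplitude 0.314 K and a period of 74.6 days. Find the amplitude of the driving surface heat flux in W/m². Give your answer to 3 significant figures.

216

Areal heat capacity C = ρ c_p D = 1020 × 4140 × 167 = 7.05×10^8 J/(m²·K).
ω = 2π / 6.45×10^6 s = 9.75×10^-7 s⁻¹.
√((Cω)² + λ²) = √((687)² + 17.1²) = 688 W/(m²·K).
F₀ = A × √((Cω)²+λ²) = 0.314 × 688 = 216 W/m².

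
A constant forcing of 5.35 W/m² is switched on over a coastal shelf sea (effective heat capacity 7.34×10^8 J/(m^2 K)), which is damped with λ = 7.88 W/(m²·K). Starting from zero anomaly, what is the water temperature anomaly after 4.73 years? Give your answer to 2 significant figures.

Areal heat capacity C = 7.34×10^8 J/(m^2 K) (given).
τ = C / λ = 7.34×10^8 / 7.88 = 9.31×10^7 s.
Equilibrium anomaly ΔT_eq = F / λ = 5.35 / 7.88 = 0.679 K.
t = 4.73 years = 1.49×10^8 s, so t/τ = 1.60.
ΔT(t) = ΔT_eq (1 − e^(−t/τ)) = 0.679 × (1 − e^−1.60) = 0.542 K.

0.54 K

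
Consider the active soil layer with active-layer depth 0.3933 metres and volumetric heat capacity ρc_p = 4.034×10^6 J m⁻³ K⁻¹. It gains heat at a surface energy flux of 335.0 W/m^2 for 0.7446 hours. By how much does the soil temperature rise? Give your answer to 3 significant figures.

0.566 K

Areal heat capacity C = ρc_p × D = 4.034×10^6 × 0.3933 = 1.59×10^6 J/(m^2 K).
Net heat input Q = F Δt = 335.0 × (0.7446 hours × 3600 s/hour) = 8.98×10^5 J/m².
ΔT = Q / C = 8.98×10^5 / 1.59×10^6 = 0.566 K.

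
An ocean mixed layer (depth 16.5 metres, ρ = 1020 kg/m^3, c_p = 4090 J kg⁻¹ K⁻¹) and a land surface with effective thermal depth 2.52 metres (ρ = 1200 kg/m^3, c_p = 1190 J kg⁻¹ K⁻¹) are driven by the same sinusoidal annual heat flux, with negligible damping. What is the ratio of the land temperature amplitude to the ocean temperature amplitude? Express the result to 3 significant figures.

19.1

C_ocean = 1020 × 4090 × 16.5 = 6.88×10^7 J/(m²·K).
C_land = 1200 × 1190 × 2.52 = 3.60×10^6 J/(m²·K).
Undamped amplitude ∝ 1/C, so A_land/A_ocean = C_ocean/C_land = 19.1.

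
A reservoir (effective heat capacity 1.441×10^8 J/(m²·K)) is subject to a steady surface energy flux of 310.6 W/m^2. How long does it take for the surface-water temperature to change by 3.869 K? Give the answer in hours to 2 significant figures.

Areal heat capacity C = 1.441×10^8 J/(m²·K) (given).
Time required: Δt = C ΔT / F = 1.44×10^8 × 3.869 / 310.6 = 1.79×10^6 s.
In hours: 1.79×10^6 s / (3600 s/hour) = 499 hours.

500 hours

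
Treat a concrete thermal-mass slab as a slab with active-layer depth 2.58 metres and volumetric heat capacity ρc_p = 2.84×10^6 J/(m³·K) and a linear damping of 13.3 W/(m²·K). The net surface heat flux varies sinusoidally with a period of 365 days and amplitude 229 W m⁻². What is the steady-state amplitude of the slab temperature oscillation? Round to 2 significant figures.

Areal heat capacity C = ρc_p × D = 2.84×10^6 × 2.58 = 7.33×10^6 J m⁻² K⁻¹.
Angular frequency ω = 2π / T = 2π / 3.15×10^7 s = 1.99×10^-7 s⁻¹.
√((Cω)² + λ²) = √((1.46)² + 13.3²) = 13.4 W/(m²·K).
Amplitude A = F₀ / √((Cω)²+λ²) = 229 / 13.4 = 17.1 K.

17 K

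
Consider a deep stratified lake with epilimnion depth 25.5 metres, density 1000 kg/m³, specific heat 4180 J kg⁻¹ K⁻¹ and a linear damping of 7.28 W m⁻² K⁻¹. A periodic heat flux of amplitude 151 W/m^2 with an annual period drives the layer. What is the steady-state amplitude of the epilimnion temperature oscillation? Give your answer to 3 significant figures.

Areal heat capacity C = ρ c_p D = 1000 × 4180 × 25.5 = 1.07×10^8 J m⁻² K⁻¹.
Angular frequency ω = 2π / T = 2π / 3.15×10^7 s = 1.99×10^-7 s⁻¹.
√((Cω)² + λ²) = √((21.2)² + 7.28²) = 22.4 W/(m²·K).
Amplitude A = F₀ / √((Cω)²+λ²) = 151 / 22.4 = 6.73 K.

6.73 K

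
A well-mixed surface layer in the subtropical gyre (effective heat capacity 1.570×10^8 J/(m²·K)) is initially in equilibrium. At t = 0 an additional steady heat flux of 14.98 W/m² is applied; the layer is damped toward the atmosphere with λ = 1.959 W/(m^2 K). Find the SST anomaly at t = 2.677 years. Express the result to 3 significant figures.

Areal heat capacity C = 1.570×10^8 J/(m²·K) (given).
τ = C / λ = 1.57×10^8 / 1.959 = 8.01×10^7 s.
Equilibrium anomaly ΔT_eq = F / λ = 14.98 / 1.959 = 7.65 K.
t = 2.677 years = 8.45×10^7 s, so t/τ = 1.05.
ΔT(t) = ΔT_eq (1 − e^(−t/τ)) = 7.65 × (1 − e^−1.05) = 4.98 K.

4.98 K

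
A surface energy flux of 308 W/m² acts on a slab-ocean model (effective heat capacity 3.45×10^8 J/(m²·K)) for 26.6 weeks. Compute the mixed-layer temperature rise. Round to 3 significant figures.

14.4 K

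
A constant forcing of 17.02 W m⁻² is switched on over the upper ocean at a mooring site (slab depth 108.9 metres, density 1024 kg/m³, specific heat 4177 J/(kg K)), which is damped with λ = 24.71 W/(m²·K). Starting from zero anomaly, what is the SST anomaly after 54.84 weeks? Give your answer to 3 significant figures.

0.570 K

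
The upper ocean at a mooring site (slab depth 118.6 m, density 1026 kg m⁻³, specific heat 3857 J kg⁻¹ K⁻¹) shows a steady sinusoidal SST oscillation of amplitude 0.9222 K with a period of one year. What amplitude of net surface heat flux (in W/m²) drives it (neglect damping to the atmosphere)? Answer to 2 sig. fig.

86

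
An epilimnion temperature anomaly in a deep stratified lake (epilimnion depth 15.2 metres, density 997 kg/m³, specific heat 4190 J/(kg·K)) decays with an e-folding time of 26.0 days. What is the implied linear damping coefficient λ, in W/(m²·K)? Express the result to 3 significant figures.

Areal heat capacity C = ρ c_p D = 997 × 4190 × 15.2 = 6.35×10^7 J/(m^2 K).
τ = 26.0 days = 2.25×10^6 s.
λ = C / τ = 6.35×10^7 / 2.25×10^6 = 28.3 W/(m²·K).

28.3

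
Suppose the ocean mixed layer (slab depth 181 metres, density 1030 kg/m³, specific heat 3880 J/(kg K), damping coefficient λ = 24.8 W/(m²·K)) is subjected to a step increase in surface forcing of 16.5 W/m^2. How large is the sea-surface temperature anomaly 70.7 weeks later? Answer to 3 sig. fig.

0.512 K

Areal heat capacity C = ρ c_p D = 1030 × 3880 × 181 = 7.23×10^8 J/(m^2 K).
τ = C / λ = 7.23×10^8 / 24.8 = 2.92×10^7 s.
Equilibrium anomaly ΔT_eq = F / λ = 16.5 / 24.8 = 0.665 K.
t = 70.7 weeks = 4.28×10^7 s, so t/τ = 1.47.
ΔT(t) = ΔT_eq (1 − e^(−t/τ)) = 0.665 × (1 − e^−1.47) = 0.512 K.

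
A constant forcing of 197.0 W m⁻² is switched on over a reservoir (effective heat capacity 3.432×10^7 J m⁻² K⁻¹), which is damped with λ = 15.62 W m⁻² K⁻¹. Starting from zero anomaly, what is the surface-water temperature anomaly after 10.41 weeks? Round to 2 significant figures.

12 K

Areal heat capacity C = 3.432×10^7 J m⁻² K⁻¹ (given).
τ = C / λ = 3.43×10^7 / 15.62 = 2.20×10^6 s.
Equilibrium anomaly ΔT_eq = F / λ = 197.0 / 15.62 = 12.6 K.
t = 10.41 weeks = 6.30×10^6 s, so t/τ = 2.87.
ΔT(t) = ΔT_eq (1 − e^(−t/τ)) = 12.6 × (1 − e^−2.87) = 11.9 K.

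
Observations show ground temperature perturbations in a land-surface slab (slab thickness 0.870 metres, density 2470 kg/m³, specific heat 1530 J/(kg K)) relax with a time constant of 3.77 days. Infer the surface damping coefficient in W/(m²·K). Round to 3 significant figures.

10.1

Areal heat capacity C = ρ c_p D = 2470 × 1530 × 0.870 = 3.29×10^6 J/(m^2 K).
τ = 3.77 days = 3.26×10^5 s.
λ = C / τ = 3.29×10^6 / 3.26×10^5 = 10.1 W/(m²·K).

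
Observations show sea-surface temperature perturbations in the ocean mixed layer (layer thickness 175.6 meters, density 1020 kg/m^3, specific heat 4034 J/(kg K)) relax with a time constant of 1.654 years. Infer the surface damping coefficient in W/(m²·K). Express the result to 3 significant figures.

13.8

Areal heat capacity C = ρ c_p D = 1020 × 4034 × 175.6 = 7.23×10^8 J/(m²·K).
τ = 1.654 years = 5.22×10^7 s.
λ = C / τ = 7.23×10^8 / 5.22×10^7 = 13.8 W/(m²·K).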